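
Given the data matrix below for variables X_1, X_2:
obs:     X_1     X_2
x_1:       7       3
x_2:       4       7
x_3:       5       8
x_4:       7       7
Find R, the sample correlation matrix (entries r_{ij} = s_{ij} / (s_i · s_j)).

Step 1 — column means:
  mean(X_1) = (7 + 4 + 5 + 7) / 4 = 23/4 = 5.75
  mean(X_2) = (3 + 7 + 8 + 7) / 4 = 25/4 = 6.25

Step 2 — sample variances and covariances s[i,j] = (1/(n-1)) · Σ_k (x_{k,i} - mean_i) · (x_{k,j} - mean_j), with n-1 = 3:
  s[X_1,X_1] = ((1.25)·(1.25) + (-1.75)·(-1.75) + (-0.75)·(-0.75) + (1.25)·(1.25)) / 3 = 6.75/3 = 2.25
  s[X_1,X_2] = ((1.25)·(-3.25) + (-1.75)·(0.75) + (-0.75)·(1.75) + (1.25)·(0.75)) / 3 = -5.75/3 = -1.9167
  s[X_2,X_2] = ((-3.25)·(-3.25) + (0.75)·(0.75) + (1.75)·(1.75) + (0.75)·(0.75)) / 3 = 14.75/3 = 4.9167
  Sample standard deviations s_i = √(s[i,i]):
  s(X_1) = √(2.25) = 1.5
  s(X_2) = √(4.9167) = 2.2174

Step 3 — r_{ij} = s_{ij} / (s_i · s_j):
  r[X_1,X_1] = 1 (diagonal).
  r[X_1,X_2] = -1.9167 / (1.5 · 2.2174) = -1.9167 / 3.326 = -0.5763
  r[X_2,X_2] = 1 (diagonal).

R is symmetric with unit diagonal. Assembling:

R = [[1, -0.5763],
 [-0.5763, 1]]


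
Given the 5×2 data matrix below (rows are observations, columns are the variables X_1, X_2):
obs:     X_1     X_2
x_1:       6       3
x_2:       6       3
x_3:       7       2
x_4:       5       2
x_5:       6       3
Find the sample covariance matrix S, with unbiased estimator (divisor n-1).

Step 1 — column means:
  mean(X_1) = (6 + 6 + 7 + 5 + 6) / 5 = 30/5 = 6
  mean(X_2) = (3 + 3 + 2 + 2 + 3) / 5 = 13/5 = 2.6

Step 2 — sample covariance S[i,j] = (1/(n-1)) · Σ_k (x_{k,i} - mean_i) · (x_{k,j} - mean_j), with n-1 = 4.
  S[X_1,X_1] = ((0)·(0) + (0)·(0) + (1)·(1) + (-1)·(-1) + (0)·(0)) / 4 = 2/4 = 0.5
  S[X_1,X_2] = ((0)·(0.4) + (0)·(0.4) + (1)·(-0.6) + (-1)·(-0.6) + (0)·(0.4)) / 4 = 0/4 = 0
  S[X_2,X_2] = ((0.4)·(0.4) + (0.4)·(0.4) + (-0.6)·(-0.6) + (-0.6)·(-0.6) + (0.4)·(0.4)) / 4 = 1.2/4 = 0.3

S is symmetric (S[j,i] = S[i,j]). Assembling:

S = [[0.5, 0],
 [0, 0.3]]


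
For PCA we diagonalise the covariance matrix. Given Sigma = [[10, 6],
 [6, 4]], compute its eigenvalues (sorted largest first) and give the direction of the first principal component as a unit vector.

Step 1 — characteristic polynomial of 2×2 Sigma:
  det(Sigma - λI) = λ² - trace · λ + det = 0.
  trace = 10 + 4 = 14, det = 10·4 - (6)² = 4.
Step 2 — discriminant:
  Δ = trace² - 4·det = 196 - 16 = 180.
Step 3 — eigenvalues:
  λ = (trace ± √Δ)/2 = (14 ± 13.4164)/2,
  λ_1 = 13.7082,  λ_2 = 0.2918.

Step 4 — unit eigenvector for λ_1: solve (Sigma - λ_1 I)v = 0. First row:
  (10 - 13.7082)·v_x + (6)·v_y = 0, i.e. (-3.7082)·v_x + (6)·v_y = 0,
  so v ∝ (b, λ_1 - a) = (6, 3.7082) = u.
  ||u|| = √((6)² + (3.7082)²) = √(49.7508) ≈ 7.0534,
  v_1 = u/||u|| ≈ (0.8507, 0.5257) (||v_1|| = 1).

λ_1 = 13.7082,  λ_2 = 0.2918;  v_1 ≈ (0.8507, 0.5257)


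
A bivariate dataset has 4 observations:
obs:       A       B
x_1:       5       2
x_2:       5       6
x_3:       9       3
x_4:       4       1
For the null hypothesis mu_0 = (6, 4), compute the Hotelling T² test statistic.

Step 1 — sample mean vector:
  mean(A) = (5 + 5 + 9 + 4) / 4 = 23/4 = 5.75
  mean(B) = (2 + 6 + 3 + 1) / 4 = 12/4 = 3
  x̄ = (5.75, 3),  deviation x̄ - mu_0 = (5.75, 3) - (6, 4) = (-0.25, -1).

Step 2 — sample covariance matrix, S[i,j] = (1/(n-1)) · Σ_k (x_{k,i} - mean_i) · (x_{k,j} - mean_j), divisor n-1 = 3:
  S[A,A] = ((-0.75)·(-0.75) + (-0.75)·(-0.75) + (3.25)·(3.25) + (-1.75)·(-1.75)) / 3 = 14.75/3 = 4.9167
  S[A,B] = ((-0.75)·(-1) + (-0.75)·(3) + (3.25)·(0) + (-1.75)·(-2)) / 3 = 2/3 = 0.6667
  S[B,B] = ((-1)·(-1) + (3)·(3) + (0)·(0) + (-2)·(-2)) / 3 = 14/3 = 4.6667
  S = [[4.9167, 0.6667],
 [0.6667, 4.6667]].

Step 3 — invert S. det(S) = 4.9167·4.6667 - (0.6667)² = 22.5.
  S^{-1} = (1/det) · [[d, -b], [-b, a]] = [[0.2074, -0.0296],
 [-0.0296, 0.2185]].

Step 4 — quadratic form (x̄ - mu_0)^T · S^{-1} · (x̄ - mu_0):
  S^{-1} · (x̄ - mu_0) = (-0.0222, -0.2111),
  (x̄ - mu_0)^T · [...] = (-0.25)·(-0.0222) + (-1)·(-0.2111) = 0.2167.

Step 5 — scale by n: T² = 4 · 0.2167 = 0.8667.

T² ≈ 0.8667


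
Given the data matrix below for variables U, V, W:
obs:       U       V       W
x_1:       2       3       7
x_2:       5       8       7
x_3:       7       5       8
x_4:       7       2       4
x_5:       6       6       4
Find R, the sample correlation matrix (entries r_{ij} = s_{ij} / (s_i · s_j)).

Step 1 — column means:
  mean(U) = (2 + 5 + 7 + 7 + 6) / 5 = 27/5 = 5.4
  mean(V) = (3 + 8 + 5 + 2 + 6) / 5 = 24/5 = 4.8
  mean(W) = (7 + 7 + 8 + 4 + 4) / 5 = 30/5 = 6

Step 2 — sample variances and covariances s[i,j] = (1/(n-1)) · Σ_k (x_{k,i} - mean_i) · (x_{k,j} - mean_j), with n-1 = 4:
  s[U,U] = ((-3.4)·(-3.4) + (-0.4)·(-0.4) + (1.6)·(1.6) + (1.6)·(1.6) + (0.6)·(0.6)) / 4 = 17.2/4 = 4.3
  s[U,V] = ((-3.4)·(-1.8) + (-0.4)·(3.2) + (1.6)·(0.2) + (1.6)·(-2.8) + (0.6)·(1.2)) / 4 = 1.4/4 = 0.35
  s[U,W] = ((-3.4)·(1) + (-0.4)·(1) + (1.6)·(2) + (1.6)·(-2) + (0.6)·(-2)) / 4 = -5/4 = -1.25
  s[V,V] = ((-1.8)·(-1.8) + (3.2)·(3.2) + (0.2)·(0.2) + (-2.8)·(-2.8) + (1.2)·(1.2)) / 4 = 22.8/4 = 5.7
  s[V,W] = ((-1.8)·(1) + (3.2)·(1) + (0.2)·(2) + (-2.8)·(-2) + (1.2)·(-2)) / 4 = 5/4 = 1.25
  s[W,W] = ((1)·(1) + (1)·(1) + (2)·(2) + (-2)·(-2) + (-2)·(-2)) / 4 = 14/4 = 3.5
  Sample standard deviations s_i = √(s[i,i]):
  s(U) = √(4.3) = 2.0736
  s(V) = √(5.7) = 2.3875
  s(W) = √(3.5) = 1.8708

Step 3 — r_{ij} = s_{ij} / (s_i · s_j):
  r[U,U] = 1 (diagonal).
  r[U,V] = 0.35 / (2.0736 · 2.3875) = 0.35 / 4.9508 = 0.0707
  r[U,W] = -1.25 / (2.0736 · 1.8708) = -1.25 / 3.8794 = -0.3222
  r[V,V] = 1 (diagonal).
  r[V,W] = 1.25 / (2.3875 · 1.8708) = 1.25 / 4.4665 = 0.2799
  r[W,W] = 1 (diagonal).

R is symmetric with unit diagonal. Assembling:

R = [[1, 0.0707, -0.3222],
 [0.0707, 1, 0.2799],
 [-0.3222, 0.2799, 1]]


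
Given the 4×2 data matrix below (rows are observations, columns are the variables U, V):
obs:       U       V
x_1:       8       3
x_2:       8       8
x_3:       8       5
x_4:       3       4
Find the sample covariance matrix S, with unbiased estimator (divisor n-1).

Step 1 — column means:
  mean(U) = (8 + 8 + 8 + 3) / 4 = 27/4 = 6.75
  mean(V) = (3 + 8 + 5 + 4) / 4 = 20/4 = 5

Step 2 — sample covariance S[i,j] = (1/(n-1)) · Σ_k (x_{k,i} - mean_i) · (x_{k,j} - mean_j), with n-1 = 3.
  S[U,U] = ((1.25)·(1.25) + (1.25)·(1.25) + (1.25)·(1.25) + (-3.75)·(-3.75)) / 3 = 18.75/3 = 6.25
  S[U,V] = ((1.25)·(-2) + (1.25)·(3) + (1.25)·(0) + (-3.75)·(-1)) / 3 = 5/3 = 1.6667
  S[V,V] = ((-2)·(-2) + (3)·(3) + (0)·(0) + (-1)·(-1)) / 3 = 14/3 = 4.6667

S is symmetric (S[j,i] = S[i,j]). Assembling:

S = [[6.25, 1.6667],
 [1.6667, 4.6667]]


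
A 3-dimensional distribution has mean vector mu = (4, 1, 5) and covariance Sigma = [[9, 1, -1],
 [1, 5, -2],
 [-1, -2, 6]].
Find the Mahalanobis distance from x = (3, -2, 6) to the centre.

Step 1 — centre the observation: (x - mu) = (-1, -3, 1).

Step 2 — invert Sigma (cofactor / det for 3×3, or solve directly):
  Sigma^{-1} = [[0.1145, -0.0176, 0.0132],
 [-0.0176, 0.2335, 0.0749],
 [0.0132, 0.0749, 0.1938]].

Step 3 — form the quadratic (x - mu)^T · Sigma^{-1} · (x - mu):
  Sigma^{-1} · (x - mu) = (-0.0485, -0.6079, -0.0441).
  (x - mu)^T · [Sigma^{-1} · (x - mu)] = (-1)·(-0.0485) + (-3)·(-0.6079) + (1)·(-0.0441) = 1.8282.

Step 4 — take square root: d = √(1.8282) ≈ 1.3521.

d(x, mu) = √(1.8282) ≈ 1.3521


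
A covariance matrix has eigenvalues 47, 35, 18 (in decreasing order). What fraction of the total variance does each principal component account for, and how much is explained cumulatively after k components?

Step 1 — total variance = trace(Sigma) = Σ λ_i = 47 + 35 + 18 = 100.

Step 2 — fraction explained by component i = λ_i / Σ λ:
  PC1: 47/100 = 0.47
  PC2: 35/100 = 0.35
  PC3: 18/100 = 0.18

Step 3 — cumulative fraction after k components = (λ_1 + ... + λ_k) / Σ λ:
  k = 1: 47/100 = 0.47
  k = 2: (47 + 35)/100 = 82/100 = 0.82
  k = 3: (47 + 35 + 18)/100 = 100/100 = 1

Summary (fraction, with percent):

explained: PC1 0.47 (47%), PC2 0.35 (35%), PC3 0.18 (18%);  cumulative: 0.47, 0.82, 1


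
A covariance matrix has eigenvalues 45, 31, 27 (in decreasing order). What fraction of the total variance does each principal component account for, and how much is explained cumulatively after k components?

Step 1 — total variance = trace(Sigma) = Σ λ_i = 45 + 31 + 27 = 103.

Step 2 — fraction explained by component i = λ_i / Σ λ:
  PC1: 45/103 = 0.4369
  PC2: 31/103 = 0.301
  PC3: 27/103 = 0.2621

Step 3 — cumulative fraction after k components = (λ_1 + ... + λ_k) / Σ λ:
  k = 1: 45/103 = 0.4369
  k = 2: (45 + 31)/103 = 76/103 = 0.7379
  k = 3: (45 + 31 + 27)/103 = 103/103 = 1

Summary (fraction, with percent):

explained: PC1 0.4369 (43.69%), PC2 0.301 (30.1%), PC3 0.2621 (26.21%);  cumulative: 0.4369, 0.7379, 1


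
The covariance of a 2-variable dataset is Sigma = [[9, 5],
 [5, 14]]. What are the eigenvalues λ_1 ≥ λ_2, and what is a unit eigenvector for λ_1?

Step 1 — characteristic polynomial of 2×2 Sigma:
  det(Sigma - λI) = λ² - trace · λ + det = 0.
  trace = 9 + 14 = 23, det = 9·14 - (5)² = 101.
Step 2 — discriminant:
  Δ = trace² - 4·det = 529 - 404 = 125.
Step 3 — eigenvalues:
  λ = (trace ± √Δ)/2 = (23 ± 11.1803)/2,
  λ_1 = 17.0902,  λ_2 = 5.9098.

Step 4 — unit eigenvector for λ_1: solve (Sigma - λ_1 I)v = 0. First row:
  (9 - 17.0902)·v_x + (5)·v_y = 0, i.e. (-8.0902)·v_x + (5)·v_y = 0,
  so v ∝ (b, λ_1 - a) = (5, 8.0902) = u.
  ||u|| = √((5)² + (8.0902)²) = √(90.4508) ≈ 9.5106,
  v_1 = u/||u|| ≈ (0.5257, 0.8507) (||v_1|| = 1).

λ_1 = 17.0902,  λ_2 = 5.9098;  v_1 ≈ (0.5257, 0.8507)


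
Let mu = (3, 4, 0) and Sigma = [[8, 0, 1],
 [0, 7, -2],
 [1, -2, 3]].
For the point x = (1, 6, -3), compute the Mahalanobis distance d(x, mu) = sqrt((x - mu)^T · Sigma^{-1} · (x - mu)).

Step 1 — centre the observation: (x - mu) = (-2, 2, -3).

Step 2 — invert Sigma (cofactor / det for 3×3, or solve directly):
  Sigma^{-1} = [[0.1318, -0.0155, -0.0543],
 [-0.0155, 0.1783, 0.124],
 [-0.0543, 0.124, 0.4341]].

Step 3 — form the quadratic (x - mu)^T · Sigma^{-1} · (x - mu):
  Sigma^{-1} · (x - mu) = (-0.1318, 0.0155, -0.9457).
  (x - mu)^T · [Sigma^{-1} · (x - mu)] = (-2)·(-0.1318) + (2)·(0.0155) + (-3)·(-0.9457) = 3.1318.

Step 4 — take square root: d = √(3.1318) ≈ 1.7697.

d(x, mu) = √(3.1318) ≈ 1.7697


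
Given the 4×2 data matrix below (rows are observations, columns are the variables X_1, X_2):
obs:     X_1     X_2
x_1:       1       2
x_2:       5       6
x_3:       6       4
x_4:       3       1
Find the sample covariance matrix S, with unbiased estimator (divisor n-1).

Step 1 — column means:
  mean(X_1) = (1 + 5 + 6 + 3) / 4 = 15/4 = 3.75
  mean(X_2) = (2 + 6 + 4 + 1) / 4 = 13/4 = 3.25

Step 2 — sample covariance S[i,j] = (1/(n-1)) · Σ_k (x_{k,i} - mean_i) · (x_{k,j} - mean_j), with n-1 = 3.
  S[X_1,X_1] = ((-2.75)·(-2.75) + (1.25)·(1.25) + (2.25)·(2.25) + (-0.75)·(-0.75)) / 3 = 14.75/3 = 4.9167
  S[X_1,X_2] = ((-2.75)·(-1.25) + (1.25)·(2.75) + (2.25)·(0.75) + (-0.75)·(-2.25)) / 3 = 10.25/3 = 3.4167
  S[X_2,X_2] = ((-1.25)·(-1.25) + (2.75)·(2.75) + (0.75)·(0.75) + (-2.25)·(-2.25)) / 3 = 14.75/3 = 4.9167

S is symmetric (S[j,i] = S[i,j]). Assembling:

S = [[4.9167, 3.4167],
 [3.4167, 4.9167]]


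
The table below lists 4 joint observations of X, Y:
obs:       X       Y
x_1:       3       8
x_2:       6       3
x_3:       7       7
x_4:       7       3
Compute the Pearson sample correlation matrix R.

Step 1 — column means:
  mean(X) = (3 + 6 + 7 + 7) / 4 = 23/4 = 5.75
  mean(Y) = (8 + 3 + 7 + 3) / 4 = 21/4 = 5.25

Step 2 — sample variances and covariances s[i,j] = (1/(n-1)) · Σ_k (x_{k,i} - mean_i) · (x_{k,j} - mean_j), with n-1 = 3:
  s[X,X] = ((-2.75)·(-2.75) + (0.25)·(0.25) + (1.25)·(1.25) + (1.25)·(1.25)) / 3 = 10.75/3 = 3.5833
  s[X,Y] = ((-2.75)·(2.75) + (0.25)·(-2.25) + (1.25)·(1.75) + (1.25)·(-2.25)) / 3 = -8.75/3 = -2.9167
  s[Y,Y] = ((2.75)·(2.75) + (-2.25)·(-2.25) + (1.75)·(1.75) + (-2.25)·(-2.25)) / 3 = 20.75/3 = 6.9167
  Sample standard deviations s_i = √(s[i,i]):
  s(X) = √(3.5833) = 1.893
  s(Y) = √(6.9167) = 2.63

Step 3 — r_{ij} = s_{ij} / (s_i · s_j):
  r[X,X] = 1 (diagonal).
  r[X,Y] = -2.9167 / (1.893 · 2.63) = -2.9167 / 4.9784 = -0.5859
  r[Y,Y] = 1 (diagonal).

R is symmetric with unit diagonal. Assembling:

R = [[1, -0.5859],
 [-0.5859, 1]]


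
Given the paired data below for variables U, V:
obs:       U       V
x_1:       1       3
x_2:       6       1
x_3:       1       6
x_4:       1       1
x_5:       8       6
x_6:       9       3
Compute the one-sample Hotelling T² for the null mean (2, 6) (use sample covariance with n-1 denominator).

Step 1 — sample mean vector:
  mean(U) = (1 + 6 + 1 + 1 + 8 + 9) / 6 = 26/6 = 4.3333
  mean(V) = (3 + 1 + 6 + 1 + 6 + 3) / 6 = 20/6 = 3.3333
  x̄ = (4.3333, 3.3333),  deviation x̄ - mu_0 = (4.3333, 3.3333) - (2, 6) = (2.3333, -2.6667).

Step 2 — sample covariance matrix, S[i,j] = (1/(n-1)) · Σ_k (x_{k,i} - mean_i) · (x_{k,j} - mean_j), divisor n-1 = 5:
  S[U,U] = ((-3.3333)·(-3.3333) + (1.6667)·(1.6667) + (-3.3333)·(-3.3333) + (-3.3333)·(-3.3333) + (3.6667)·(3.6667) + (4.6667)·(4.6667)) / 5 = 71.3333/5 = 14.2667
  S[U,V] = ((-3.3333)·(-0.3333) + (1.6667)·(-2.3333) + (-3.3333)·(2.6667) + (-3.3333)·(-2.3333) + (3.6667)·(2.6667) + (4.6667)·(-0.3333)) / 5 = 4.3333/5 = 0.8667
  S[V,V] = ((-0.3333)·(-0.3333) + (-2.3333)·(-2.3333) + (2.6667)·(2.6667) + (-2.3333)·(-2.3333) + (2.6667)·(2.6667) + (-0.3333)·(-0.3333)) / 5 = 25.3333/5 = 5.0667
  S = [[14.2667, 0.8667],
 [0.8667, 5.0667]].

Step 3 — invert S. det(S) = 14.2667·5.0667 - (0.8667)² = 71.5333.
  S^{-1} = (1/det) · [[d, -b], [-b, a]] = [[0.0708, -0.0121],
 [-0.0121, 0.1994]].

Step 4 — quadratic form (x̄ - mu_0)^T · S^{-1} · (x̄ - mu_0):
  S^{-1} · (x̄ - mu_0) = (0.1976, -0.5601),
  (x̄ - mu_0)^T · [...] = (2.3333)·(0.1976) + (-2.6667)·(-0.5601) = 1.9546.

Step 5 — scale by n: T² = 6 · 1.9546 = 11.7279.

T² ≈ 11.7279


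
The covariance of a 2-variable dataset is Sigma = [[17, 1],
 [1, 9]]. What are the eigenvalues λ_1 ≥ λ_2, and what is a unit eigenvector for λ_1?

Step 1 — characteristic polynomial of 2×2 Sigma:
  det(Sigma - λI) = λ² - trace · λ + det = 0.
  trace = 17 + 9 = 26, det = 17·9 - (1)² = 152.
Step 2 — discriminant:
  Δ = trace² - 4·det = 676 - 608 = 68.
Step 3 — eigenvalues:
  λ = (trace ± √Δ)/2 = (26 ± 8.2462)/2,
  λ_1 = 17.1231,  λ_2 = 8.8769.

Step 4 — unit eigenvector for λ_1: solve (Sigma - λ_1 I)v = 0. First row:
  (17 - 17.1231)·v_x + (1)·v_y = 0, i.e. (-0.1231)·v_x + (1)·v_y = 0,
  so v ∝ (b, λ_1 - a) = (1, 0.1231) = u.
  ||u|| = √((1)² + (0.1231)²) = √(1.0152) ≈ 1.0075,
  v_1 = u/||u|| ≈ (0.9925, 0.1222) (||v_1|| = 1).

λ_1 = 17.1231,  λ_2 = 8.8769;  v_1 ≈ (0.9925, 0.1222)


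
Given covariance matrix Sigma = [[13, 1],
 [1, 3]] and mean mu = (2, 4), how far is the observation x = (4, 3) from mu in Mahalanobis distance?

Step 1 — centre the observation: (x - mu) = (2, -1).

Step 2 — invert Sigma. det(Sigma) = 13·3 - (1)² = 38.
  Sigma^{-1} = (1/det) · [[d, -b], [-b, a]] = [[0.0789, -0.0263],
 [-0.0263, 0.3421]].

Step 3 — form the quadratic (x - mu)^T · Sigma^{-1} · (x - mu):
  Sigma^{-1} · (x - mu) = (0.1842, -0.3947).
  (x - mu)^T · [Sigma^{-1} · (x - mu)] = (2)·(0.1842) + (-1)·(-0.3947) = 0.7632.

Step 4 — take square root: d = √(0.7632) ≈ 0.8736.

d(x, mu) = √(0.7632) ≈ 0.8736


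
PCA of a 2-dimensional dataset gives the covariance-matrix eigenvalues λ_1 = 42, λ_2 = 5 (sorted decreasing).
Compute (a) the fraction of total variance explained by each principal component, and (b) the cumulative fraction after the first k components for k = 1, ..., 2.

Step 1 — total variance = trace(Sigma) = Σ λ_i = 42 + 5 = 47.

Step 2 — fraction explained by component i = λ_i / Σ λ:
  PC1: 42/47 = 0.8936
  PC2: 5/47 = 0.1064

Step 3 — cumulative fraction after k components = (λ_1 + ... + λ_k) / Σ λ:
  k = 1: 42/47 = 0.8936
  k = 2: (42 + 5)/47 = 47/47 = 1

Summary (fraction, with percent):

explained: PC1 0.8936 (89.36%), PC2 0.1064 (10.64%);  cumulative: 0.8936, 1


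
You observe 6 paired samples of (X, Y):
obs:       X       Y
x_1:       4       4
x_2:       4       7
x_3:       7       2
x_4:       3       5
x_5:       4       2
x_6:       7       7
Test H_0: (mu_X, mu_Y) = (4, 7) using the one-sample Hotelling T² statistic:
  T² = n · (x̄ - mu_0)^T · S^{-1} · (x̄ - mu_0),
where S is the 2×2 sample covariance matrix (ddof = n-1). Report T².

Step 1 — sample mean vector:
  mean(X) = (4 + 4 + 7 + 3 + 4 + 7) / 6 = 29/6 = 4.8333
  mean(Y) = (4 + 7 + 2 + 5 + 2 + 7) / 6 = 27/6 = 4.5
  x̄ = (4.8333, 4.5),  deviation x̄ - mu_0 = (4.8333, 4.5) - (4, 7) = (0.8333, -2.5).

Step 2 — sample covariance matrix, S[i,j] = (1/(n-1)) · Σ_k (x_{k,i} - mean_i) · (x_{k,j} - mean_j), divisor n-1 = 5:
  S[X,X] = ((-0.8333)·(-0.8333) + (-0.8333)·(-0.8333) + (2.1667)·(2.1667) + (-1.8333)·(-1.8333) + (-0.8333)·(-0.8333) + (2.1667)·(2.1667)) / 5 = 14.8333/5 = 2.9667
  S[X,Y] = ((-0.8333)·(-0.5) + (-0.8333)·(2.5) + (2.1667)·(-2.5) + (-1.8333)·(0.5) + (-0.8333)·(-2.5) + (2.1667)·(2.5)) / 5 = -0.5/5 = -0.1
  S[Y,Y] = ((-0.5)·(-0.5) + (2.5)·(2.5) + (-2.5)·(-2.5) + (0.5)·(0.5) + (-2.5)·(-2.5) + (2.5)·(2.5)) / 5 = 25.5/5 = 5.1
  S = [[2.9667, -0.1],
 [-0.1, 5.1]].

Step 3 — invert S. det(S) = 2.9667·5.1 - (-0.1)² = 15.12.
  S^{-1} = (1/det) · [[d, -b], [-b, a]] = [[0.3373, 0.0066],
 [0.0066, 0.1962]].

Step 4 — quadratic form (x̄ - mu_0)^T · S^{-1} · (x̄ - mu_0):
  S^{-1} · (x̄ - mu_0) = (0.2646, -0.485),
  (x̄ - mu_0)^T · [...] = (0.8333)·(0.2646) + (-2.5)·(-0.485) = 1.433.

Step 5 — scale by n: T² = 6 · 1.433 = 8.5979.

T² ≈ 8.5979


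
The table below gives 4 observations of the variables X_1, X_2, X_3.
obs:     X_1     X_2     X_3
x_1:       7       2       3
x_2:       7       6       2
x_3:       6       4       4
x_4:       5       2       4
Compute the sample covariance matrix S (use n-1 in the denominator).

Step 1 — column means:
  mean(X_1) = (7 + 7 + 6 + 5) / 4 = 25/4 = 6.25
  mean(X_2) = (2 + 6 + 4 + 2) / 4 = 14/4 = 3.5
  mean(X_3) = (3 + 2 + 4 + 4) / 4 = 13/4 = 3.25

Step 2 — sample covariance S[i,j] = (1/(n-1)) · Σ_k (x_{k,i} - mean_i) · (x_{k,j} - mean_j), with n-1 = 3.
  S[X_1,X_1] = ((0.75)·(0.75) + (0.75)·(0.75) + (-0.25)·(-0.25) + (-1.25)·(-1.25)) / 3 = 2.75/3 = 0.9167
  S[X_1,X_2] = ((0.75)·(-1.5) + (0.75)·(2.5) + (-0.25)·(0.5) + (-1.25)·(-1.5)) / 3 = 2.5/3 = 0.8333
  S[X_1,X_3] = ((0.75)·(-0.25) + (0.75)·(-1.25) + (-0.25)·(0.75) + (-1.25)·(0.75)) / 3 = -2.25/3 = -0.75
  S[X_2,X_2] = ((-1.5)·(-1.5) + (2.5)·(2.5) + (0.5)·(0.5) + (-1.5)·(-1.5)) / 3 = 11/3 = 3.6667
  S[X_2,X_3] = ((-1.5)·(-0.25) + (2.5)·(-1.25) + (0.5)·(0.75) + (-1.5)·(0.75)) / 3 = -3.5/3 = -1.1667
  S[X_3,X_3] = ((-0.25)·(-0.25) + (-1.25)·(-1.25) + (0.75)·(0.75) + (0.75)·(0.75)) / 3 = 2.75/3 = 0.9167

S is symmetric (S[j,i] = S[i,j]). Assembling:

S = [[0.9167, 0.8333, -0.75],
 [0.8333, 3.6667, -1.1667],
 [-0.75, -1.1667, 0.9167]]


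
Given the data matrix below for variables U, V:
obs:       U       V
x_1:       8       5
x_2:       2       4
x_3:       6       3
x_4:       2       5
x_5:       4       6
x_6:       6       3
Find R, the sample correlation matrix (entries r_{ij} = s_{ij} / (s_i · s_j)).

Step 1 — column means:
  mean(U) = (8 + 2 + 6 + 2 + 4 + 6) / 6 = 28/6 = 4.6667
  mean(V) = (5 + 4 + 3 + 5 + 6 + 3) / 6 = 26/6 = 4.3333

Step 2 — sample variances and covariances s[i,j] = (1/(n-1)) · Σ_k (x_{k,i} - mean_i) · (x_{k,j} - mean_j), with n-1 = 5:
  s[U,U] = ((3.3333)·(3.3333) + (-2.6667)·(-2.6667) + (1.3333)·(1.3333) + (-2.6667)·(-2.6667) + (-0.6667)·(-0.6667) + (1.3333)·(1.3333)) / 5 = 29.3333/5 = 5.8667
  s[U,V] = ((3.3333)·(0.6667) + (-2.6667)·(-0.3333) + (1.3333)·(-1.3333) + (-2.6667)·(0.6667) + (-0.6667)·(1.6667) + (1.3333)·(-1.3333)) / 5 = -3.3333/5 = -0.6667
  s[V,V] = ((0.6667)·(0.6667) + (-0.3333)·(-0.3333) + (-1.3333)·(-1.3333) + (0.6667)·(0.6667) + (1.6667)·(1.6667) + (-1.3333)·(-1.3333)) / 5 = 7.3333/5 = 1.4667
  Sample standard deviations s_i = √(s[i,i]):
  s(U) = √(5.8667) = 2.4221
  s(V) = √(1.4667) = 1.2111

Step 3 — r_{ij} = s_{ij} / (s_i · s_j):
  r[U,U] = 1 (diagonal).
  r[U,V] = -0.6667 / (2.4221 · 1.2111) = -0.6667 / 2.9333 = -0.2273
  r[V,V] = 1 (diagonal).

R is symmetric with unit diagonal. Assembling:

R = [[1, -0.2273],
 [-0.2273, 1]]


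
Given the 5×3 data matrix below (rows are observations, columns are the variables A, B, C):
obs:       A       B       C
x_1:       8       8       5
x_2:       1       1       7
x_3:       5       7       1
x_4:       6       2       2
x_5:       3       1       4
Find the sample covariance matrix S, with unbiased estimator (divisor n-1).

Step 1 — column means:
  mean(A) = (8 + 1 + 5 + 6 + 3) / 5 = 23/5 = 4.6
  mean(B) = (8 + 1 + 7 + 2 + 1) / 5 = 19/5 = 3.8
  mean(C) = (5 + 7 + 1 + 2 + 4) / 5 = 19/5 = 3.8

Step 2 — sample covariance S[i,j] = (1/(n-1)) · Σ_k (x_{k,i} - mean_i) · (x_{k,j} - mean_j), with n-1 = 4.
  S[A,A] = ((3.4)·(3.4) + (-3.6)·(-3.6) + (0.4)·(0.4) + (1.4)·(1.4) + (-1.6)·(-1.6)) / 4 = 29.2/4 = 7.3
  S[A,B] = ((3.4)·(4.2) + (-3.6)·(-2.8) + (0.4)·(3.2) + (1.4)·(-1.8) + (-1.6)·(-2.8)) / 4 = 27.6/4 = 6.9
  S[A,C] = ((3.4)·(1.2) + (-3.6)·(3.2) + (0.4)·(-2.8) + (1.4)·(-1.8) + (-1.6)·(0.2)) / 4 = -11.4/4 = -2.85
  S[B,B] = ((4.2)·(4.2) + (-2.8)·(-2.8) + (3.2)·(3.2) + (-1.8)·(-1.8) + (-2.8)·(-2.8)) / 4 = 46.8/4 = 11.7
  S[B,C] = ((4.2)·(1.2) + (-2.8)·(3.2) + (3.2)·(-2.8) + (-1.8)·(-1.8) + (-2.8)·(0.2)) / 4 = -10.2/4 = -2.55
  S[C,C] = ((1.2)·(1.2) + (3.2)·(3.2) + (-2.8)·(-2.8) + (-1.8)·(-1.8) + (0.2)·(0.2)) / 4 = 22.8/4 = 5.7

S is symmetric (S[j,i] = S[i,j]). Assembling:

S = [[7.3, 6.9, -2.85],
 [6.9, 11.7, -2.55],
 [-2.85, -2.55, 5.7]]


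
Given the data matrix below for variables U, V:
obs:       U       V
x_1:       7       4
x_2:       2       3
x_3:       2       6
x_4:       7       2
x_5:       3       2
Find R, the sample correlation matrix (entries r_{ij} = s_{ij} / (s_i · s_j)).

Step 1 — column means:
  mean(U) = (7 + 2 + 2 + 7 + 3) / 5 = 21/5 = 4.2
  mean(V) = (4 + 3 + 6 + 2 + 2) / 5 = 17/5 = 3.4

Step 2 — sample variances and covariances s[i,j] = (1/(n-1)) · Σ_k (x_{k,i} - mean_i) · (x_{k,j} - mean_j), with n-1 = 4:
  s[U,U] = ((2.8)·(2.8) + (-2.2)·(-2.2) + (-2.2)·(-2.2) + (2.8)·(2.8) + (-1.2)·(-1.2)) / 4 = 26.8/4 = 6.7
  s[U,V] = ((2.8)·(0.6) + (-2.2)·(-0.4) + (-2.2)·(2.6) + (2.8)·(-1.4) + (-1.2)·(-1.4)) / 4 = -5.4/4 = -1.35
  s[V,V] = ((0.6)·(0.6) + (-0.4)·(-0.4) + (2.6)·(2.6) + (-1.4)·(-1.4) + (-1.4)·(-1.4)) / 4 = 11.2/4 = 2.8
  Sample standard deviations s_i = √(s[i,i]):
  s(U) = √(6.7) = 2.5884
  s(V) = √(2.8) = 1.6733

Step 3 — r_{ij} = s_{ij} / (s_i · s_j):
  r[U,U] = 1 (diagonal).
  r[U,V] = -1.35 / (2.5884 · 1.6733) = -1.35 / 4.3313 = -0.3117
  r[V,V] = 1 (diagonal).

R is symmetric with unit diagonal. Assembling:

R = [[1, -0.3117],
 [-0.3117, 1]]


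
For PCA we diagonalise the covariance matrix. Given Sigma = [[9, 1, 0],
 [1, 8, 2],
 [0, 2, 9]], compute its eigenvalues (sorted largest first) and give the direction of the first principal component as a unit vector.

Step 1 — characteristic polynomial p(λ) = det(λI - Sigma) = λ³ - tr·λ² + c_1·λ - det, where tr = trace, c_1 = sum of the principal 2×2 minors, det = det(Sigma):
  tr = 9 + 8 + 9 = 26,
  c_1 = (9·8 - (1)²) + (9·9 - (0)²) + (8·9 - (2)²) = 71 + 81 + 68 = 220,
  det = 9·(8·9 - (2)²) - (1)·((1)·9 - (2)·(0)) + (0)·((1)·(2) - 8·(0)) = 9·(68) - (1)·(9) + (0)·(2) = 603.
  So p(λ) = λ³ - 26λ² + 220λ - 603.
Step 2 — look for an integer root (rational root theorem: any rational root is an integer divisor of 603). Testing λ = 9:
  p(9) = 729 - 2106 + 1980 - 603 = 0  ✓
  Dividing out (λ - 9): p(λ) = (λ - 9)(λ² - 17λ + 67).
Step 3 — remaining eigenvalues from the quadratic λ² - 17λ + 67 = 0:
  Δ = 17² - 4·67 = 289 - 268 = 21,  λ = (17 ± √21)/2 = (17 ± 4.5826)/2 ≈ 10.7913 or 6.2087.
  Sorted: λ_1 = 10.7913,  λ_2 = 9,  λ_3 = 6.2087  (check: sum = 26 = tr ✓).

Step 4 — unit eigenvector for λ_1 ≈ 10.7913: v spans the null space of (Sigma - λ_1 I), whose rows are
  r_1 = (-1.7913, 1, 0),  r_2 = (1, -2.7913, 2),  r_3 = (0, 2, -1.7913).
  v is orthogonal to every row, so take v ∝ r_1 × r_2 = ((1)·(2) - (0)·(-2.7913), (0)·(1) - (-1.7913)·(2), (-1.7913)·(-2.7913) - (1)·(1)) ≈ (2, 3.5826, 4).
  Let u = (2, 3.5826, 4).
  ||u|| = √((2)² + (3.5826)² + (4)²) = √(32.8348) ≈ 5.7302,  v_1 = u/||u|| ≈ (0.349, 0.6252, 0.6981) (||v_1|| = 1).

λ_1 = 10.7913,  λ_2 = 9,  λ_3 = 6.2087;  v_1 ≈ (0.349, 0.6252, 0.6981)


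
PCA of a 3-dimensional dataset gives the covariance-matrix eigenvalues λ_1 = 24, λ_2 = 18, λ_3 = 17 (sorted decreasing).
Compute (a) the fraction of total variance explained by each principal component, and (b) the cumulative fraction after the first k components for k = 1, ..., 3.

Step 1 — total variance = trace(Sigma) = Σ λ_i = 24 + 18 + 17 = 59.

Step 2 — fraction explained by component i = λ_i / Σ λ:
  PC1: 24/59 = 0.4068
  PC2: 18/59 = 0.3051
  PC3: 17/59 = 0.2881

Step 3 — cumulative fraction after k components = (λ_1 + ... + λ_k) / Σ λ:
  k = 1: 24/59 = 0.4068
  k = 2: (24 + 18)/59 = 42/59 = 0.7119
  k = 3: (24 + 18 + 17)/59 = 59/59 = 1

Summary (fraction, with percent):

explained: PC1 0.4068 (40.68%), PC2 0.3051 (30.51%), PC3 0.2881 (28.81%);  cumulative: 0.4068, 0.7119, 1


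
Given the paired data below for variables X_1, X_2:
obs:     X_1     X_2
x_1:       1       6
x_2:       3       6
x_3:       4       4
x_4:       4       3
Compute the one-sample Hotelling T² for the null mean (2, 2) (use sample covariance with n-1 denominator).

Step 1 — sample mean vector:
  mean(X_1) = (1 + 3 + 4 + 4) / 4 = 12/4 = 3
  mean(X_2) = (6 + 6 + 4 + 3) / 4 = 19/4 = 4.75
  x̄ = (3, 4.75),  deviation x̄ - mu_0 = (3, 4.75) - (2, 2) = (1, 2.75).

Step 2 — sample covariance matrix, S[i,j] = (1/(n-1)) · Σ_k (x_{k,i} - mean_i) · (x_{k,j} - mean_j), divisor n-1 = 3:
  S[X_1,X_1] = ((-2)·(-2) + (0)·(0) + (1)·(1) + (1)·(1)) / 3 = 6/3 = 2
  S[X_1,X_2] = ((-2)·(1.25) + (0)·(1.25) + (1)·(-0.75) + (1)·(-1.75)) / 3 = -5/3 = -1.6667
  S[X_2,X_2] = ((1.25)·(1.25) + (1.25)·(1.25) + (-0.75)·(-0.75) + (-1.75)·(-1.75)) / 3 = 6.75/3 = 2.25
  S = [[2, -1.6667],
 [-1.6667, 2.25]].

Step 3 — invert S. det(S) = 2·2.25 - (-1.6667)² = 1.7222.
  S^{-1} = (1/det) · [[d, -b], [-b, a]] = [[1.3065, 0.9677],
 [0.9677, 1.1613]].

Step 4 — quadratic form (x̄ - mu_0)^T · S^{-1} · (x̄ - mu_0):
  S^{-1} · (x̄ - mu_0) = (3.9677, 4.1613),
  (x̄ - mu_0)^T · [...] = (1)·(3.9677) + (2.75)·(4.1613) = 15.4113.

Step 5 — scale by n: T² = 4 · 15.4113 = 61.6452.

T² ≈ 61.6452


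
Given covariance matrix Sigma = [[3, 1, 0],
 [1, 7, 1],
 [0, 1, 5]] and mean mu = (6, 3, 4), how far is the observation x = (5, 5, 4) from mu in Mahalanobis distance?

Step 1 — centre the observation: (x - mu) = (-1, 2, 0).

Step 2 — invert Sigma (cofactor / det for 3×3, or solve directly):
  Sigma^{-1} = [[0.3505, -0.0515, 0.0103],
 [-0.0515, 0.1546, -0.0309],
 [0.0103, -0.0309, 0.2062]].

Step 3 — form the quadratic (x - mu)^T · Sigma^{-1} · (x - mu):
  Sigma^{-1} · (x - mu) = (-0.4536, 0.3608, -0.0722).
  (x - mu)^T · [Sigma^{-1} · (x - mu)] = (-1)·(-0.4536) + (2)·(0.3608) + (0)·(-0.0722) = 1.1753.

Step 4 — take square root: d = √(1.1753) ≈ 1.0841.

d(x, mu) = √(1.1753) ≈ 1.0841


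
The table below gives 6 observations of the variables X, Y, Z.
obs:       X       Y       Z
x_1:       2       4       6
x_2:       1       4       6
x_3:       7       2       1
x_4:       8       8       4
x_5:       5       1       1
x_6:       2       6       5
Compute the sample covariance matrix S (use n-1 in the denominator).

Step 1 — column means:
  mean(X) = (2 + 1 + 7 + 8 + 5 + 2) / 6 = 25/6 = 4.1667
  mean(Y) = (4 + 4 + 2 + 8 + 1 + 6) / 6 = 25/6 = 4.1667
  mean(Z) = (6 + 6 + 1 + 4 + 1 + 5) / 6 = 23/6 = 3.8333

Step 2 — sample covariance S[i,j] = (1/(n-1)) · Σ_k (x_{k,i} - mean_i) · (x_{k,j} - mean_j), with n-1 = 5.
  S[X,X] = ((-2.1667)·(-2.1667) + (-3.1667)·(-3.1667) + (2.8333)·(2.8333) + (3.8333)·(3.8333) + (0.8333)·(0.8333) + (-2.1667)·(-2.1667)) / 5 = 42.8333/5 = 8.5667
  S[X,Y] = ((-2.1667)·(-0.1667) + (-3.1667)·(-0.1667) + (2.8333)·(-2.1667) + (3.8333)·(3.8333) + (0.8333)·(-3.1667) + (-2.1667)·(1.8333)) / 5 = 2.8333/5 = 0.5667
  S[X,Z] = ((-2.1667)·(2.1667) + (-3.1667)·(2.1667) + (2.8333)·(-2.8333) + (3.8333)·(0.1667) + (0.8333)·(-2.8333) + (-2.1667)·(1.1667)) / 5 = -23.8333/5 = -4.7667
  S[Y,Y] = ((-0.1667)·(-0.1667) + (-0.1667)·(-0.1667) + (-2.1667)·(-2.1667) + (3.8333)·(3.8333) + (-3.1667)·(-3.1667) + (1.8333)·(1.8333)) / 5 = 32.8333/5 = 6.5667
  S[Y,Z] = ((-0.1667)·(2.1667) + (-0.1667)·(2.1667) + (-2.1667)·(-2.8333) + (3.8333)·(0.1667) + (-3.1667)·(-2.8333) + (1.8333)·(1.1667)) / 5 = 17.1667/5 = 3.4333
  S[Z,Z] = ((2.1667)·(2.1667) + (2.1667)·(2.1667) + (-2.8333)·(-2.8333) + (0.1667)·(0.1667) + (-2.8333)·(-2.8333) + (1.1667)·(1.1667)) / 5 = 26.8333/5 = 5.3667

S is symmetric (S[j,i] = S[i,j]). Assembling:

S = [[8.5667, 0.5667, -4.7667],
 [0.5667, 6.5667, 3.4333],
 [-4.7667, 3.4333, 5.3667]]


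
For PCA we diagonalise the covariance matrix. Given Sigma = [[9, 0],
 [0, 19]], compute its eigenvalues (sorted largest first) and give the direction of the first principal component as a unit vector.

Step 1 — characteristic polynomial of 2×2 Sigma:
  det(Sigma - λI) = λ² - trace · λ + det = 0.
  trace = 9 + 19 = 28, det = 9·19 - (0)² = 171.
Step 2 — discriminant:
  Δ = trace² - 4·det = 784 - 684 = 100.
Step 3 — eigenvalues:
  λ = (trace ± √Δ)/2 = (28 ± 10)/2,
  λ_1 = 19,  λ_2 = 9.

Step 4 — unit eigenvector for λ_1: Sigma is diagonal, so its eigenvectors are the coordinate axes. λ_1 = 19 is the diagonal entry on the second coordinate axis, hence
  v_1 = (0, 1) (||v_1|| = 1).

λ_1 = 19,  λ_2 = 9;  v_1 ≈ (0, 1)


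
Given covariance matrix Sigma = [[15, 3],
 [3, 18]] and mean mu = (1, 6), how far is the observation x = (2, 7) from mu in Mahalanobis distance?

Step 1 — centre the observation: (x - mu) = (1, 1).

Step 2 — invert Sigma. det(Sigma) = 15·18 - (3)² = 261.
  Sigma^{-1} = (1/det) · [[d, -b], [-b, a]] = [[0.069, -0.0115],
 [-0.0115, 0.0575]].

Step 3 — form the quadratic (x - mu)^T · Sigma^{-1} · (x - mu):
  Sigma^{-1} · (x - mu) = (0.0575, 0.046).
  (x - mu)^T · [Sigma^{-1} · (x - mu)] = (1)·(0.0575) + (1)·(0.046) = 0.1034.

Step 4 — take square root: d = √(0.1034) ≈ 0.3216.

d(x, mu) = √(0.1034) ≈ 0.3216


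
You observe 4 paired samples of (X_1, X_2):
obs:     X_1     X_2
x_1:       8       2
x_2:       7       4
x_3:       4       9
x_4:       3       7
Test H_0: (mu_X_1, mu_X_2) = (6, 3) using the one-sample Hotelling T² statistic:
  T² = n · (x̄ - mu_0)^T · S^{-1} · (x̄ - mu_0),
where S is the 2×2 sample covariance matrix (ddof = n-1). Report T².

Step 1 — sample mean vector:
  mean(X_1) = (8 + 7 + 4 + 3) / 4 = 22/4 = 5.5
  mean(X_2) = (2 + 4 + 9 + 7) / 4 = 22/4 = 5.5
  x̄ = (5.5, 5.5),  deviation x̄ - mu_0 = (5.5, 5.5) - (6, 3) = (-0.5, 2.5).

Step 2 — sample covariance matrix, S[i,j] = (1/(n-1)) · Σ_k (x_{k,i} - mean_i) · (x_{k,j} - mean_j), divisor n-1 = 3:
  S[X_1,X_1] = ((2.5)·(2.5) + (1.5)·(1.5) + (-1.5)·(-1.5) + (-2.5)·(-2.5)) / 3 = 17/3 = 5.6667
  S[X_1,X_2] = ((2.5)·(-3.5) + (1.5)·(-1.5) + (-1.5)·(3.5) + (-2.5)·(1.5)) / 3 = -20/3 = -6.6667
  S[X_2,X_2] = ((-3.5)·(-3.5) + (-1.5)·(-1.5) + (3.5)·(3.5) + (1.5)·(1.5)) / 3 = 29/3 = 9.6667
  S = [[5.6667, -6.6667],
 [-6.6667, 9.6667]].

Step 3 — invert S. det(S) = 5.6667·9.6667 - (-6.6667)² = 10.3333.
  S^{-1} = (1/det) · [[d, -b], [-b, a]] = [[0.9355, 0.6452],
 [0.6452, 0.5484]].

Step 4 — quadratic form (x̄ - mu_0)^T · S^{-1} · (x̄ - mu_0):
  S^{-1} · (x̄ - mu_0) = (1.1452, 1.0484),
  (x̄ - mu_0)^T · [...] = (-0.5)·(1.1452) + (2.5)·(1.0484) = 2.0484.

Step 5 — scale by n: T² = 4 · 2.0484 = 8.1935.

T² ≈ 8.1935


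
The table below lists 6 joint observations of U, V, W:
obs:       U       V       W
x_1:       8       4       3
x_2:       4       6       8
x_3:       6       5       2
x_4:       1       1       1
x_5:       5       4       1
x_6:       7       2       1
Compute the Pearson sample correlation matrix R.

Step 1 — column means:
  mean(U) = (8 + 4 + 6 + 1 + 5 + 7) / 6 = 31/6 = 5.1667
  mean(V) = (4 + 6 + 5 + 1 + 4 + 2) / 6 = 22/6 = 3.6667
  mean(W) = (3 + 8 + 2 + 1 + 1 + 1) / 6 = 16/6 = 2.6667

Step 2 — sample variances and covariances s[i,j] = (1/(n-1)) · Σ_k (x_{k,i} - mean_i) · (x_{k,j} - mean_j), with n-1 = 5:
  s[U,U] = ((2.8333)·(2.8333) + (-1.1667)·(-1.1667) + (0.8333)·(0.8333) + (-4.1667)·(-4.1667) + (-0.1667)·(-0.1667) + (1.8333)·(1.8333)) / 5 = 30.8333/5 = 6.1667
  s[U,V] = ((2.8333)·(0.3333) + (-1.1667)·(2.3333) + (0.8333)·(1.3333) + (-4.1667)·(-2.6667) + (-0.1667)·(0.3333) + (1.8333)·(-1.6667)) / 5 = 7.3333/5 = 1.4667
  s[U,W] = ((2.8333)·(0.3333) + (-1.1667)·(5.3333) + (0.8333)·(-0.6667) + (-4.1667)·(-1.6667) + (-0.1667)·(-1.6667) + (1.8333)·(-1.6667)) / 5 = -1.6667/5 = -0.3333
  s[V,V] = ((0.3333)·(0.3333) + (2.3333)·(2.3333) + (1.3333)·(1.3333) + (-2.6667)·(-2.6667) + (0.3333)·(0.3333) + (-1.6667)·(-1.6667)) / 5 = 17.3333/5 = 3.4667
  s[V,W] = ((0.3333)·(0.3333) + (2.3333)·(5.3333) + (1.3333)·(-0.6667) + (-2.6667)·(-1.6667) + (0.3333)·(-1.6667) + (-1.6667)·(-1.6667)) / 5 = 18.3333/5 = 3.6667
  s[W,W] = ((0.3333)·(0.3333) + (5.3333)·(5.3333) + (-0.6667)·(-0.6667) + (-1.6667)·(-1.6667) + (-1.6667)·(-1.6667) + (-1.6667)·(-1.6667)) / 5 = 37.3333/5 = 7.4667
  Sample standard deviations s_i = √(s[i,i]):
  s(U) = √(6.1667) = 2.4833
  s(V) = √(3.4667) = 1.8619
  s(W) = √(7.4667) = 2.7325

Step 3 — r_{ij} = s_{ij} / (s_i · s_j):
  r[U,U] = 1 (diagonal).
  r[U,V] = 1.4667 / (2.4833 · 1.8619) = 1.4667 / 4.6236 = 0.3172
  r[U,W] = -0.3333 / (2.4833 · 2.7325) = -0.3333 / 6.7856 = -0.0491
  r[V,V] = 1 (diagonal).
  r[V,W] = 3.6667 / (1.8619 · 2.7325) = 3.6667 / 5.0877 = 0.7207
  r[W,W] = 1 (diagonal).

R is symmetric with unit diagonal. Assembling:

R = [[1, 0.3172, -0.0491],
 [0.3172, 1, 0.7207],
 [-0.0491, 0.7207, 1]]


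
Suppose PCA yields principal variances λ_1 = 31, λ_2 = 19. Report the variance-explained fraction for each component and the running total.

Step 1 — total variance = trace(Sigma) = Σ λ_i = 31 + 19 = 50.

Step 2 — fraction explained by component i = λ_i / Σ λ:
  PC1: 31/50 = 0.62
  PC2: 19/50 = 0.38

Step 3 — cumulative fraction after k components = (λ_1 + ... + λ_k) / Σ λ:
  k = 1: 31/50 = 0.62
  k = 2: (31 + 19)/50 = 50/50 = 1

Summary (fraction, with percent):

explained: PC1 0.62 (62%), PC2 0.38 (38%);  cumulative: 0.62, 1


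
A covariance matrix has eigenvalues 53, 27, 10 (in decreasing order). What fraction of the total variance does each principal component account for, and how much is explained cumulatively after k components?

Step 1 — total variance = trace(Sigma) = Σ λ_i = 53 + 27 + 10 = 90.

Step 2 — fraction explained by component i = λ_i / Σ λ:
  PC1: 53/90 = 0.5889
  PC2: 27/90 = 0.3
  PC3: 10/90 = 0.1111

Step 3 — cumulative fraction after k components = (λ_1 + ... + λ_k) / Σ λ:
  k = 1: 53/90 = 0.5889
  k = 2: (53 + 27)/90 = 80/90 = 0.8889
  k = 3: (53 + 27 + 10)/90 = 90/90 = 1

Summary (fraction, with percent):

explained: PC1 0.5889 (58.89%), PC2 0.3 (30%), PC3 0.1111 (11.11%);  cumulative: 0.5889, 0.8889, 1


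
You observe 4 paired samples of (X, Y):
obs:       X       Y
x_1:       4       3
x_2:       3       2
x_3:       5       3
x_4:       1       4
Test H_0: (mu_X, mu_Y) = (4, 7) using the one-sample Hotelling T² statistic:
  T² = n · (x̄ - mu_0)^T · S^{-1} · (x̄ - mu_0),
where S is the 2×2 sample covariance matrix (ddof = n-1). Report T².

Step 1 — sample mean vector:
  mean(X) = (4 + 3 + 5 + 1) / 4 = 13/4 = 3.25
  mean(Y) = (3 + 2 + 3 + 4) / 4 = 12/4 = 3
  x̄ = (3.25, 3),  deviation x̄ - mu_0 = (3.25, 3) - (4, 7) = (-0.75, -4).

Step 2 — sample covariance matrix, S[i,j] = (1/(n-1)) · Σ_k (x_{k,i} - mean_i) · (x_{k,j} - mean_j), divisor n-1 = 3:
  S[X,X] = ((0.75)·(0.75) + (-0.25)·(-0.25) + (1.75)·(1.75) + (-2.25)·(-2.25)) / 3 = 8.75/3 = 2.9167
  S[X,Y] = ((0.75)·(0) + (-0.25)·(-1) + (1.75)·(0) + (-2.25)·(1)) / 3 = -2/3 = -0.6667
  S[Y,Y] = ((0)·(0) + (-1)·(-1) + (0)·(0) + (1)·(1)) / 3 = 2/3 = 0.6667
  S = [[2.9167, -0.6667],
 [-0.6667, 0.6667]].

Step 3 — invert S. det(S) = 2.9167·0.6667 - (-0.6667)² = 1.5.
  S^{-1} = (1/det) · [[d, -b], [-b, a]] = [[0.4444, 0.4444],
 [0.4444, 1.9444]].

Step 4 — quadratic form (x̄ - mu_0)^T · S^{-1} · (x̄ - mu_0):
  S^{-1} · (x̄ - mu_0) = (-2.1111, -8.1111),
  (x̄ - mu_0)^T · [...] = (-0.75)·(-2.1111) + (-4)·(-8.1111) = 34.0278.

Step 5 — scale by n: T² = 4 · 34.0278 = 136.1111.

T² ≈ 136.1111


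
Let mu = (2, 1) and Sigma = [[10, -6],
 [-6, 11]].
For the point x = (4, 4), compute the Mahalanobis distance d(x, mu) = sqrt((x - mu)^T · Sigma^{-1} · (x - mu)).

Step 1 — centre the observation: (x - mu) = (2, 3).

Step 2 — invert Sigma. det(Sigma) = 10·11 - (-6)² = 74.
  Sigma^{-1} = (1/det) · [[d, -b], [-b, a]] = [[0.1486, 0.0811],
 [0.0811, 0.1351]].

Step 3 — form the quadratic (x - mu)^T · Sigma^{-1} · (x - mu):
  Sigma^{-1} · (x - mu) = (0.5405, 0.5676).
  (x - mu)^T · [Sigma^{-1} · (x - mu)] = (2)·(0.5405) + (3)·(0.5676) = 2.7838.

Step 4 — take square root: d = √(2.7838) ≈ 1.6685.

d(x, mu) = √(2.7838) ≈ 1.6685


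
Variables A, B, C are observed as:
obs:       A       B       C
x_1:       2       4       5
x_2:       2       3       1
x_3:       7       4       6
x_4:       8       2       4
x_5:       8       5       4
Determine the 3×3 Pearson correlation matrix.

Step 1 — column means:
  mean(A) = (2 + 2 + 7 + 8 + 8) / 5 = 27/5 = 5.4
  mean(B) = (4 + 3 + 4 + 2 + 5) / 5 = 18/5 = 3.6
  mean(C) = (5 + 1 + 6 + 4 + 4) / 5 = 20/5 = 4

Step 2 — sample variances and covariances s[i,j] = (1/(n-1)) · Σ_k (x_{k,i} - mean_i) · (x_{k,j} - mean_j), with n-1 = 4:
  s[A,A] = ((-3.4)·(-3.4) + (-3.4)·(-3.4) + (1.6)·(1.6) + (2.6)·(2.6) + (2.6)·(2.6)) / 4 = 39.2/4 = 9.8
  s[A,B] = ((-3.4)·(0.4) + (-3.4)·(-0.6) + (1.6)·(0.4) + (2.6)·(-1.6) + (2.6)·(1.4)) / 4 = 0.8/4 = 0.2
  s[A,C] = ((-3.4)·(1) + (-3.4)·(-3) + (1.6)·(2) + (2.6)·(0) + (2.6)·(0)) / 4 = 10/4 = 2.5
  s[B,B] = ((0.4)·(0.4) + (-0.6)·(-0.6) + (0.4)·(0.4) + (-1.6)·(-1.6) + (1.4)·(1.4)) / 4 = 5.2/4 = 1.3
  s[B,C] = ((0.4)·(1) + (-0.6)·(-3) + (0.4)·(2) + (-1.6)·(0) + (1.4)·(0)) / 4 = 3/4 = 0.75
  s[C,C] = ((1)·(1) + (-3)·(-3) + (2)·(2) + (0)·(0) + (0)·(0)) / 4 = 14/4 = 3.5
  Sample standard deviations s_i = √(s[i,i]):
  s(A) = √(9.8) = 3.1305
  s(B) = √(1.3) = 1.1402
  s(C) = √(3.5) = 1.8708

Step 3 — r_{ij} = s_{ij} / (s_i · s_j):
  r[A,A] = 1 (diagonal).
  r[A,B] = 0.2 / (3.1305 · 1.1402) = 0.2 / 3.5693 = 0.056
  r[A,C] = 2.5 / (3.1305 · 1.8708) = 2.5 / 5.8566 = 0.4269
  r[B,B] = 1 (diagonal).
  r[B,C] = 0.75 / (1.1402 · 1.8708) = 0.75 / 2.1331 = 0.3516
  r[C,C] = 1 (diagonal).

R is symmetric with unit diagonal. Assembling:

R = [[1, 0.056, 0.4269],
 [0.056, 1, 0.3516],
 [0.4269, 0.3516, 1]]


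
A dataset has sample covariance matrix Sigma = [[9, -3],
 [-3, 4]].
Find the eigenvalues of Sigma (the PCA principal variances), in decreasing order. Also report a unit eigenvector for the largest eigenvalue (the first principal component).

Step 1 — characteristic polynomial of 2×2 Sigma:
  det(Sigma - λI) = λ² - trace · λ + det = 0.
  trace = 9 + 4 = 13, det = 9·4 - (-3)² = 27.
Step 2 — discriminant:
  Δ = trace² - 4·det = 169 - 108 = 61.
Step 3 — eigenvalues:
  λ = (trace ± √Δ)/2 = (13 ± 7.8102)/2,
  λ_1 = 10.4051,  λ_2 = 2.5949.

Step 4 — unit eigenvector for λ_1: solve (Sigma - λ_1 I)v = 0. First row:
  (9 - 10.4051)·v_x + (-3)·v_y = 0, i.e. (-1.4051)·v_x + (-3)·v_y = 0,
  so v ∝ (b, λ_1 - a) = (-3, 1.4051); multiply by -1 so the first entry is positive: u = (3, -1.4051).
  ||u|| = √((3)² + (-1.4051)²) = √(10.9744) ≈ 3.3128,
  v_1 = u/||u|| ≈ (0.9056, -0.4242) (||v_1|| = 1).

λ_1 = 10.4051,  λ_2 = 2.5949;  v_1 ≈ (0.9056, -0.4242)
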